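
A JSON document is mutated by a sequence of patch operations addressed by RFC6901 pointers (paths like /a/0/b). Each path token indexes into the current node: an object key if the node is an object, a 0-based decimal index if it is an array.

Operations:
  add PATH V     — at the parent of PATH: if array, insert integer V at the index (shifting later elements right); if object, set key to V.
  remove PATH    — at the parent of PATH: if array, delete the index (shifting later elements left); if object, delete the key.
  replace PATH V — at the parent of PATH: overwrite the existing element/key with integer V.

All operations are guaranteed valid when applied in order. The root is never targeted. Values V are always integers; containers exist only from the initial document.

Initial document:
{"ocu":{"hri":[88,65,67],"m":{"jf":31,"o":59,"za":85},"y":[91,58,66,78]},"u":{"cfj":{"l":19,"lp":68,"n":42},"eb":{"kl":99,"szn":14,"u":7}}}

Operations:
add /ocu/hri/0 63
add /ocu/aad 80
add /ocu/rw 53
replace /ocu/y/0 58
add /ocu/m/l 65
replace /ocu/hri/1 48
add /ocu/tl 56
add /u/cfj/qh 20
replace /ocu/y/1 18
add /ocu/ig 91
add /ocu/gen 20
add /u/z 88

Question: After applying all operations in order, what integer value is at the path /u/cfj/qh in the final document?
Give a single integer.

Answer: 20

Derivation:
After op 1 (add /ocu/hri/0 63): {"ocu":{"hri":[63,88,65,67],"m":{"jf":31,"o":59,"za":85},"y":[91,58,66,78]},"u":{"cfj":{"l":19,"lp":68,"n":42},"eb":{"kl":99,"szn":14,"u":7}}}
After op 2 (add /ocu/aad 80): {"ocu":{"aad":80,"hri":[63,88,65,67],"m":{"jf":31,"o":59,"za":85},"y":[91,58,66,78]},"u":{"cfj":{"l":19,"lp":68,"n":42},"eb":{"kl":99,"szn":14,"u":7}}}
After op 3 (add /ocu/rw 53): {"ocu":{"aad":80,"hri":[63,88,65,67],"m":{"jf":31,"o":59,"za":85},"rw":53,"y":[91,58,66,78]},"u":{"cfj":{"l":19,"lp":68,"n":42},"eb":{"kl":99,"szn":14,"u":7}}}
After op 4 (replace /ocu/y/0 58): {"ocu":{"aad":80,"hri":[63,88,65,67],"m":{"jf":31,"o":59,"za":85},"rw":53,"y":[58,58,66,78]},"u":{"cfj":{"l":19,"lp":68,"n":42},"eb":{"kl":99,"szn":14,"u":7}}}
After op 5 (add /ocu/m/l 65): {"ocu":{"aad":80,"hri":[63,88,65,67],"m":{"jf":31,"l":65,"o":59,"za":85},"rw":53,"y":[58,58,66,78]},"u":{"cfj":{"l":19,"lp":68,"n":42},"eb":{"kl":99,"szn":14,"u":7}}}
After op 6 (replace /ocu/hri/1 48): {"ocu":{"aad":80,"hri":[63,48,65,67],"m":{"jf":31,"l":65,"o":59,"za":85},"rw":53,"y":[58,58,66,78]},"u":{"cfj":{"l":19,"lp":68,"n":42},"eb":{"kl":99,"szn":14,"u":7}}}
After op 7 (add /ocu/tl 56): {"ocu":{"aad":80,"hri":[63,48,65,67],"m":{"jf":31,"l":65,"o":59,"za":85},"rw":53,"tl":56,"y":[58,58,66,78]},"u":{"cfj":{"l":19,"lp":68,"n":42},"eb":{"kl":99,"szn":14,"u":7}}}
After op 8 (add /u/cfj/qh 20): {"ocu":{"aad":80,"hri":[63,48,65,67],"m":{"jf":31,"l":65,"o":59,"za":85},"rw":53,"tl":56,"y":[58,58,66,78]},"u":{"cfj":{"l":19,"lp":68,"n":42,"qh":20},"eb":{"kl":99,"szn":14,"u":7}}}
After op 9 (replace /ocu/y/1 18): {"ocu":{"aad":80,"hri":[63,48,65,67],"m":{"jf":31,"l":65,"o":59,"za":85},"rw":53,"tl":56,"y":[58,18,66,78]},"u":{"cfj":{"l":19,"lp":68,"n":42,"qh":20},"eb":{"kl":99,"szn":14,"u":7}}}
After op 10 (add /ocu/ig 91): {"ocu":{"aad":80,"hri":[63,48,65,67],"ig":91,"m":{"jf":31,"l":65,"o":59,"za":85},"rw":53,"tl":56,"y":[58,18,66,78]},"u":{"cfj":{"l":19,"lp":68,"n":42,"qh":20},"eb":{"kl":99,"szn":14,"u":7}}}
After op 11 (add /ocu/gen 20): {"ocu":{"aad":80,"gen":20,"hri":[63,48,65,67],"ig":91,"m":{"jf":31,"l":65,"o":59,"za":85},"rw":53,"tl":56,"y":[58,18,66,78]},"u":{"cfj":{"l":19,"lp":68,"n":42,"qh":20},"eb":{"kl":99,"szn":14,"u":7}}}
After op 12 (add /u/z 88): {"ocu":{"aad":80,"gen":20,"hri":[63,48,65,67],"ig":91,"m":{"jf":31,"l":65,"o":59,"za":85},"rw":53,"tl":56,"y":[58,18,66,78]},"u":{"cfj":{"l":19,"lp":68,"n":42,"qh":20},"eb":{"kl":99,"szn":14,"u":7},"z":88}}
Value at /u/cfj/qh: 20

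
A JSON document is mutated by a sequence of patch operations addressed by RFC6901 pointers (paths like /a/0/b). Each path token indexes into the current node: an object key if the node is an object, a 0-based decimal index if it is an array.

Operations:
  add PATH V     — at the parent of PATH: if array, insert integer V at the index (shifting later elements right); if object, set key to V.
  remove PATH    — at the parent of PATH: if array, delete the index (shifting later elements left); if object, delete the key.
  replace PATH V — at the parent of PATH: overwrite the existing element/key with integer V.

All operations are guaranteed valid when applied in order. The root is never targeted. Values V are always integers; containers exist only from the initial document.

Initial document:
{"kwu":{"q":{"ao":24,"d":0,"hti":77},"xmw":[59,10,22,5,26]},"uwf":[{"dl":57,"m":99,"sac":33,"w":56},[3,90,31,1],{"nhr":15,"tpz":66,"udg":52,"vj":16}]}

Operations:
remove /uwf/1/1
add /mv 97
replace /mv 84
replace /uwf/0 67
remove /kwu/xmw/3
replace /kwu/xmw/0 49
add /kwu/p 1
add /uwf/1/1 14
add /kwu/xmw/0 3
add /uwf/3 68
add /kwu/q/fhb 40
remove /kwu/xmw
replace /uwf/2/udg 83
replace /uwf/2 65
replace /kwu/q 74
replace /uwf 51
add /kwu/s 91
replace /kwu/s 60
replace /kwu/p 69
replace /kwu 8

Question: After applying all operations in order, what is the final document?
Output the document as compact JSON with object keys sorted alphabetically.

After op 1 (remove /uwf/1/1): {"kwu":{"q":{"ao":24,"d":0,"hti":77},"xmw":[59,10,22,5,26]},"uwf":[{"dl":57,"m":99,"sac":33,"w":56},[3,31,1],{"nhr":15,"tpz":66,"udg":52,"vj":16}]}
After op 2 (add /mv 97): {"kwu":{"q":{"ao":24,"d":0,"hti":77},"xmw":[59,10,22,5,26]},"mv":97,"uwf":[{"dl":57,"m":99,"sac":33,"w":56},[3,31,1],{"nhr":15,"tpz":66,"udg":52,"vj":16}]}
After op 3 (replace /mv 84): {"kwu":{"q":{"ao":24,"d":0,"hti":77},"xmw":[59,10,22,5,26]},"mv":84,"uwf":[{"dl":57,"m":99,"sac":33,"w":56},[3,31,1],{"nhr":15,"tpz":66,"udg":52,"vj":16}]}
After op 4 (replace /uwf/0 67): {"kwu":{"q":{"ao":24,"d":0,"hti":77},"xmw":[59,10,22,5,26]},"mv":84,"uwf":[67,[3,31,1],{"nhr":15,"tpz":66,"udg":52,"vj":16}]}
After op 5 (remove /kwu/xmw/3): {"kwu":{"q":{"ao":24,"d":0,"hti":77},"xmw":[59,10,22,26]},"mv":84,"uwf":[67,[3,31,1],{"nhr":15,"tpz":66,"udg":52,"vj":16}]}
After op 6 (replace /kwu/xmw/0 49): {"kwu":{"q":{"ao":24,"d":0,"hti":77},"xmw":[49,10,22,26]},"mv":84,"uwf":[67,[3,31,1],{"nhr":15,"tpz":66,"udg":52,"vj":16}]}
After op 7 (add /kwu/p 1): {"kwu":{"p":1,"q":{"ao":24,"d":0,"hti":77},"xmw":[49,10,22,26]},"mv":84,"uwf":[67,[3,31,1],{"nhr":15,"tpz":66,"udg":52,"vj":16}]}
After op 8 (add /uwf/1/1 14): {"kwu":{"p":1,"q":{"ao":24,"d":0,"hti":77},"xmw":[49,10,22,26]},"mv":84,"uwf":[67,[3,14,31,1],{"nhr":15,"tpz":66,"udg":52,"vj":16}]}
After op 9 (add /kwu/xmw/0 3): {"kwu":{"p":1,"q":{"ao":24,"d":0,"hti":77},"xmw":[3,49,10,22,26]},"mv":84,"uwf":[67,[3,14,31,1],{"nhr":15,"tpz":66,"udg":52,"vj":16}]}
After op 10 (add /uwf/3 68): {"kwu":{"p":1,"q":{"ao":24,"d":0,"hti":77},"xmw":[3,49,10,22,26]},"mv":84,"uwf":[67,[3,14,31,1],{"nhr":15,"tpz":66,"udg":52,"vj":16},68]}
After op 11 (add /kwu/q/fhb 40): {"kwu":{"p":1,"q":{"ao":24,"d":0,"fhb":40,"hti":77},"xmw":[3,49,10,22,26]},"mv":84,"uwf":[67,[3,14,31,1],{"nhr":15,"tpz":66,"udg":52,"vj":16},68]}
After op 12 (remove /kwu/xmw): {"kwu":{"p":1,"q":{"ao":24,"d":0,"fhb":40,"hti":77}},"mv":84,"uwf":[67,[3,14,31,1],{"nhr":15,"tpz":66,"udg":52,"vj":16},68]}
After op 13 (replace /uwf/2/udg 83): {"kwu":{"p":1,"q":{"ao":24,"d":0,"fhb":40,"hti":77}},"mv":84,"uwf":[67,[3,14,31,1],{"nhr":15,"tpz":66,"udg":83,"vj":16},68]}
After op 14 (replace /uwf/2 65): {"kwu":{"p":1,"q":{"ao":24,"d":0,"fhb":40,"hti":77}},"mv":84,"uwf":[67,[3,14,31,1],65,68]}
After op 15 (replace /kwu/q 74): {"kwu":{"p":1,"q":74},"mv":84,"uwf":[67,[3,14,31,1],65,68]}
After op 16 (replace /uwf 51): {"kwu":{"p":1,"q":74},"mv":84,"uwf":51}
After op 17 (add /kwu/s 91): {"kwu":{"p":1,"q":74,"s":91},"mv":84,"uwf":51}
After op 18 (replace /kwu/s 60): {"kwu":{"p":1,"q":74,"s":60},"mv":84,"uwf":51}
After op 19 (replace /kwu/p 69): {"kwu":{"p":69,"q":74,"s":60},"mv":84,"uwf":51}
After op 20 (replace /kwu 8): {"kwu":8,"mv":84,"uwf":51}

Answer: {"kwu":8,"mv":84,"uwf":51}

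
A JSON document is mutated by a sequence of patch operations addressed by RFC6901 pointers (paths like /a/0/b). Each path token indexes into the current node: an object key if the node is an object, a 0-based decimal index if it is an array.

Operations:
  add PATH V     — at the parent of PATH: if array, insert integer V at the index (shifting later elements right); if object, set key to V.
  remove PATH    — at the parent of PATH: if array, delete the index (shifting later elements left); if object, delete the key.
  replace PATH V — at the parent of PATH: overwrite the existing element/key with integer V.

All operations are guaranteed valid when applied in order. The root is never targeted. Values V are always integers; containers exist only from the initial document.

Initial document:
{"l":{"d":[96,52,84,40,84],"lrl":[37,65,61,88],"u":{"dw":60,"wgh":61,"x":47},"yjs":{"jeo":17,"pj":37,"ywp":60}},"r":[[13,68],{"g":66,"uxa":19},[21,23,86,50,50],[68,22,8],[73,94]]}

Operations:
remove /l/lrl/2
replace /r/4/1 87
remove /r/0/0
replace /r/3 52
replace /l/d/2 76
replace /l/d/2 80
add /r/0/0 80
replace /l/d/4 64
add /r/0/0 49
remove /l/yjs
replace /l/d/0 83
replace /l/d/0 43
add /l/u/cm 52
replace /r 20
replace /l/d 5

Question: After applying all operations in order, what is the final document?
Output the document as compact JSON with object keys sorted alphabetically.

After op 1 (remove /l/lrl/2): {"l":{"d":[96,52,84,40,84],"lrl":[37,65,88],"u":{"dw":60,"wgh":61,"x":47},"yjs":{"jeo":17,"pj":37,"ywp":60}},"r":[[13,68],{"g":66,"uxa":19},[21,23,86,50,50],[68,22,8],[73,94]]}
After op 2 (replace /r/4/1 87): {"l":{"d":[96,52,84,40,84],"lrl":[37,65,88],"u":{"dw":60,"wgh":61,"x":47},"yjs":{"jeo":17,"pj":37,"ywp":60}},"r":[[13,68],{"g":66,"uxa":19},[21,23,86,50,50],[68,22,8],[73,87]]}
After op 3 (remove /r/0/0): {"l":{"d":[96,52,84,40,84],"lrl":[37,65,88],"u":{"dw":60,"wgh":61,"x":47},"yjs":{"jeo":17,"pj":37,"ywp":60}},"r":[[68],{"g":66,"uxa":19},[21,23,86,50,50],[68,22,8],[73,87]]}
After op 4 (replace /r/3 52): {"l":{"d":[96,52,84,40,84],"lrl":[37,65,88],"u":{"dw":60,"wgh":61,"x":47},"yjs":{"jeo":17,"pj":37,"ywp":60}},"r":[[68],{"g":66,"uxa":19},[21,23,86,50,50],52,[73,87]]}
After op 5 (replace /l/d/2 76): {"l":{"d":[96,52,76,40,84],"lrl":[37,65,88],"u":{"dw":60,"wgh":61,"x":47},"yjs":{"jeo":17,"pj":37,"ywp":60}},"r":[[68],{"g":66,"uxa":19},[21,23,86,50,50],52,[73,87]]}
After op 6 (replace /l/d/2 80): {"l":{"d":[96,52,80,40,84],"lrl":[37,65,88],"u":{"dw":60,"wgh":61,"x":47},"yjs":{"jeo":17,"pj":37,"ywp":60}},"r":[[68],{"g":66,"uxa":19},[21,23,86,50,50],52,[73,87]]}
After op 7 (add /r/0/0 80): {"l":{"d":[96,52,80,40,84],"lrl":[37,65,88],"u":{"dw":60,"wgh":61,"x":47},"yjs":{"jeo":17,"pj":37,"ywp":60}},"r":[[80,68],{"g":66,"uxa":19},[21,23,86,50,50],52,[73,87]]}
After op 8 (replace /l/d/4 64): {"l":{"d":[96,52,80,40,64],"lrl":[37,65,88],"u":{"dw":60,"wgh":61,"x":47},"yjs":{"jeo":17,"pj":37,"ywp":60}},"r":[[80,68],{"g":66,"uxa":19},[21,23,86,50,50],52,[73,87]]}
After op 9 (add /r/0/0 49): {"l":{"d":[96,52,80,40,64],"lrl":[37,65,88],"u":{"dw":60,"wgh":61,"x":47},"yjs":{"jeo":17,"pj":37,"ywp":60}},"r":[[49,80,68],{"g":66,"uxa":19},[21,23,86,50,50],52,[73,87]]}
After op 10 (remove /l/yjs): {"l":{"d":[96,52,80,40,64],"lrl":[37,65,88],"u":{"dw":60,"wgh":61,"x":47}},"r":[[49,80,68],{"g":66,"uxa":19},[21,23,86,50,50],52,[73,87]]}
After op 11 (replace /l/d/0 83): {"l":{"d":[83,52,80,40,64],"lrl":[37,65,88],"u":{"dw":60,"wgh":61,"x":47}},"r":[[49,80,68],{"g":66,"uxa":19},[21,23,86,50,50],52,[73,87]]}
After op 12 (replace /l/d/0 43): {"l":{"d":[43,52,80,40,64],"lrl":[37,65,88],"u":{"dw":60,"wgh":61,"x":47}},"r":[[49,80,68],{"g":66,"uxa":19},[21,23,86,50,50],52,[73,87]]}
After op 13 (add /l/u/cm 52): {"l":{"d":[43,52,80,40,64],"lrl":[37,65,88],"u":{"cm":52,"dw":60,"wgh":61,"x":47}},"r":[[49,80,68],{"g":66,"uxa":19},[21,23,86,50,50],52,[73,87]]}
After op 14 (replace /r 20): {"l":{"d":[43,52,80,40,64],"lrl":[37,65,88],"u":{"cm":52,"dw":60,"wgh":61,"x":47}},"r":20}
After op 15 (replace /l/d 5): {"l":{"d":5,"lrl":[37,65,88],"u":{"cm":52,"dw":60,"wgh":61,"x":47}},"r":20}

Answer: {"l":{"d":5,"lrl":[37,65,88],"u":{"cm":52,"dw":60,"wgh":61,"x":47}},"r":20}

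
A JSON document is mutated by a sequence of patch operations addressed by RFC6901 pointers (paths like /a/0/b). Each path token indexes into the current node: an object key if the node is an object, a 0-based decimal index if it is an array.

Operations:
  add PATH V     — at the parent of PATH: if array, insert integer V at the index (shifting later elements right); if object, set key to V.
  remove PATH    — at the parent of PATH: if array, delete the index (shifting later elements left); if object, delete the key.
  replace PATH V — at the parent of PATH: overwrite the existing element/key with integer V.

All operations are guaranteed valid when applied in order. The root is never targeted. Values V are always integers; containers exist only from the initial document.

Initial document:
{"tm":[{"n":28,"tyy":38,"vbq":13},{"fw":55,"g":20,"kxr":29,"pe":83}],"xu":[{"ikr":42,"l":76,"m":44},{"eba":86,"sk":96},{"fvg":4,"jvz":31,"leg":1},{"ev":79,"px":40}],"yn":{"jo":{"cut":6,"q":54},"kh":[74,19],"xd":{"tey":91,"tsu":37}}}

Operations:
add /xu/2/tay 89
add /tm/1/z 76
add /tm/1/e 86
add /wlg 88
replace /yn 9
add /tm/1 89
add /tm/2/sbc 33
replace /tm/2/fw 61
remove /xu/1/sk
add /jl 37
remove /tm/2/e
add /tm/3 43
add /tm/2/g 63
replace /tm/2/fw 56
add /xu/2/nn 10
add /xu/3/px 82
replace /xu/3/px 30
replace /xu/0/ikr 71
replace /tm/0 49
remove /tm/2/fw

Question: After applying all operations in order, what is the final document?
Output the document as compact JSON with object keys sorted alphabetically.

Answer: {"jl":37,"tm":[49,89,{"g":63,"kxr":29,"pe":83,"sbc":33,"z":76},43],"wlg":88,"xu":[{"ikr":71,"l":76,"m":44},{"eba":86},{"fvg":4,"jvz":31,"leg":1,"nn":10,"tay":89},{"ev":79,"px":30}],"yn":9}

Derivation:
After op 1 (add /xu/2/tay 89): {"tm":[{"n":28,"tyy":38,"vbq":13},{"fw":55,"g":20,"kxr":29,"pe":83}],"xu":[{"ikr":42,"l":76,"m":44},{"eba":86,"sk":96},{"fvg":4,"jvz":31,"leg":1,"tay":89},{"ev":79,"px":40}],"yn":{"jo":{"cut":6,"q":54},"kh":[74,19],"xd":{"tey":91,"tsu":37}}}
After op 2 (add /tm/1/z 76): {"tm":[{"n":28,"tyy":38,"vbq":13},{"fw":55,"g":20,"kxr":29,"pe":83,"z":76}],"xu":[{"ikr":42,"l":76,"m":44},{"eba":86,"sk":96},{"fvg":4,"jvz":31,"leg":1,"tay":89},{"ev":79,"px":40}],"yn":{"jo":{"cut":6,"q":54},"kh":[74,19],"xd":{"tey":91,"tsu":37}}}
After op 3 (add /tm/1/e 86): {"tm":[{"n":28,"tyy":38,"vbq":13},{"e":86,"fw":55,"g":20,"kxr":29,"pe":83,"z":76}],"xu":[{"ikr":42,"l":76,"m":44},{"eba":86,"sk":96},{"fvg":4,"jvz":31,"leg":1,"tay":89},{"ev":79,"px":40}],"yn":{"jo":{"cut":6,"q":54},"kh":[74,19],"xd":{"tey":91,"tsu":37}}}
After op 4 (add /wlg 88): {"tm":[{"n":28,"tyy":38,"vbq":13},{"e":86,"fw":55,"g":20,"kxr":29,"pe":83,"z":76}],"wlg":88,"xu":[{"ikr":42,"l":76,"m":44},{"eba":86,"sk":96},{"fvg":4,"jvz":31,"leg":1,"tay":89},{"ev":79,"px":40}],"yn":{"jo":{"cut":6,"q":54},"kh":[74,19],"xd":{"tey":91,"tsu":37}}}
After op 5 (replace /yn 9): {"tm":[{"n":28,"tyy":38,"vbq":13},{"e":86,"fw":55,"g":20,"kxr":29,"pe":83,"z":76}],"wlg":88,"xu":[{"ikr":42,"l":76,"m":44},{"eba":86,"sk":96},{"fvg":4,"jvz":31,"leg":1,"tay":89},{"ev":79,"px":40}],"yn":9}
After op 6 (add /tm/1 89): {"tm":[{"n":28,"tyy":38,"vbq":13},89,{"e":86,"fw":55,"g":20,"kxr":29,"pe":83,"z":76}],"wlg":88,"xu":[{"ikr":42,"l":76,"m":44},{"eba":86,"sk":96},{"fvg":4,"jvz":31,"leg":1,"tay":89},{"ev":79,"px":40}],"yn":9}
After op 7 (add /tm/2/sbc 33): {"tm":[{"n":28,"tyy":38,"vbq":13},89,{"e":86,"fw":55,"g":20,"kxr":29,"pe":83,"sbc":33,"z":76}],"wlg":88,"xu":[{"ikr":42,"l":76,"m":44},{"eba":86,"sk":96},{"fvg":4,"jvz":31,"leg":1,"tay":89},{"ev":79,"px":40}],"yn":9}
After op 8 (replace /tm/2/fw 61): {"tm":[{"n":28,"tyy":38,"vbq":13},89,{"e":86,"fw":61,"g":20,"kxr":29,"pe":83,"sbc":33,"z":76}],"wlg":88,"xu":[{"ikr":42,"l":76,"m":44},{"eba":86,"sk":96},{"fvg":4,"jvz":31,"leg":1,"tay":89},{"ev":79,"px":40}],"yn":9}
After op 9 (remove /xu/1/sk): {"tm":[{"n":28,"tyy":38,"vbq":13},89,{"e":86,"fw":61,"g":20,"kxr":29,"pe":83,"sbc":33,"z":76}],"wlg":88,"xu":[{"ikr":42,"l":76,"m":44},{"eba":86},{"fvg":4,"jvz":31,"leg":1,"tay":89},{"ev":79,"px":40}],"yn":9}
After op 10 (add /jl 37): {"jl":37,"tm":[{"n":28,"tyy":38,"vbq":13},89,{"e":86,"fw":61,"g":20,"kxr":29,"pe":83,"sbc":33,"z":76}],"wlg":88,"xu":[{"ikr":42,"l":76,"m":44},{"eba":86},{"fvg":4,"jvz":31,"leg":1,"tay":89},{"ev":79,"px":40}],"yn":9}
After op 11 (remove /tm/2/e): {"jl":37,"tm":[{"n":28,"tyy":38,"vbq":13},89,{"fw":61,"g":20,"kxr":29,"pe":83,"sbc":33,"z":76}],"wlg":88,"xu":[{"ikr":42,"l":76,"m":44},{"eba":86},{"fvg":4,"jvz":31,"leg":1,"tay":89},{"ev":79,"px":40}],"yn":9}
After op 12 (add /tm/3 43): {"jl":37,"tm":[{"n":28,"tyy":38,"vbq":13},89,{"fw":61,"g":20,"kxr":29,"pe":83,"sbc":33,"z":76},43],"wlg":88,"xu":[{"ikr":42,"l":76,"m":44},{"eba":86},{"fvg":4,"jvz":31,"leg":1,"tay":89},{"ev":79,"px":40}],"yn":9}
After op 13 (add /tm/2/g 63): {"jl":37,"tm":[{"n":28,"tyy":38,"vbq":13},89,{"fw":61,"g":63,"kxr":29,"pe":83,"sbc":33,"z":76},43],"wlg":88,"xu":[{"ikr":42,"l":76,"m":44},{"eba":86},{"fvg":4,"jvz":31,"leg":1,"tay":89},{"ev":79,"px":40}],"yn":9}
After op 14 (replace /tm/2/fw 56): {"jl":37,"tm":[{"n":28,"tyy":38,"vbq":13},89,{"fw":56,"g":63,"kxr":29,"pe":83,"sbc":33,"z":76},43],"wlg":88,"xu":[{"ikr":42,"l":76,"m":44},{"eba":86},{"fvg":4,"jvz":31,"leg":1,"tay":89},{"ev":79,"px":40}],"yn":9}
After op 15 (add /xu/2/nn 10): {"jl":37,"tm":[{"n":28,"tyy":38,"vbq":13},89,{"fw":56,"g":63,"kxr":29,"pe":83,"sbc":33,"z":76},43],"wlg":88,"xu":[{"ikr":42,"l":76,"m":44},{"eba":86},{"fvg":4,"jvz":31,"leg":1,"nn":10,"tay":89},{"ev":79,"px":40}],"yn":9}
After op 16 (add /xu/3/px 82): {"jl":37,"tm":[{"n":28,"tyy":38,"vbq":13},89,{"fw":56,"g":63,"kxr":29,"pe":83,"sbc":33,"z":76},43],"wlg":88,"xu":[{"ikr":42,"l":76,"m":44},{"eba":86},{"fvg":4,"jvz":31,"leg":1,"nn":10,"tay":89},{"ev":79,"px":82}],"yn":9}
After op 17 (replace /xu/3/px 30): {"jl":37,"tm":[{"n":28,"tyy":38,"vbq":13},89,{"fw":56,"g":63,"kxr":29,"pe":83,"sbc":33,"z":76},43],"wlg":88,"xu":[{"ikr":42,"l":76,"m":44},{"eba":86},{"fvg":4,"jvz":31,"leg":1,"nn":10,"tay":89},{"ev":79,"px":30}],"yn":9}
After op 18 (replace /xu/0/ikr 71): {"jl":37,"tm":[{"n":28,"tyy":38,"vbq":13},89,{"fw":56,"g":63,"kxr":29,"pe":83,"sbc":33,"z":76},43],"wlg":88,"xu":[{"ikr":71,"l":76,"m":44},{"eba":86},{"fvg":4,"jvz":31,"leg":1,"nn":10,"tay":89},{"ev":79,"px":30}],"yn":9}
After op 19 (replace /tm/0 49): {"jl":37,"tm":[49,89,{"fw":56,"g":63,"kxr":29,"pe":83,"sbc":33,"z":76},43],"wlg":88,"xu":[{"ikr":71,"l":76,"m":44},{"eba":86},{"fvg":4,"jvz":31,"leg":1,"nn":10,"tay":89},{"ev":79,"px":30}],"yn":9}
After op 20 (remove /tm/2/fw): {"jl":37,"tm":[49,89,{"g":63,"kxr":29,"pe":83,"sbc":33,"z":76},43],"wlg":88,"xu":[{"ikr":71,"l":76,"m":44},{"eba":86},{"fvg":4,"jvz":31,"leg":1,"nn":10,"tay":89},{"ev":79,"px":30}],"yn":9}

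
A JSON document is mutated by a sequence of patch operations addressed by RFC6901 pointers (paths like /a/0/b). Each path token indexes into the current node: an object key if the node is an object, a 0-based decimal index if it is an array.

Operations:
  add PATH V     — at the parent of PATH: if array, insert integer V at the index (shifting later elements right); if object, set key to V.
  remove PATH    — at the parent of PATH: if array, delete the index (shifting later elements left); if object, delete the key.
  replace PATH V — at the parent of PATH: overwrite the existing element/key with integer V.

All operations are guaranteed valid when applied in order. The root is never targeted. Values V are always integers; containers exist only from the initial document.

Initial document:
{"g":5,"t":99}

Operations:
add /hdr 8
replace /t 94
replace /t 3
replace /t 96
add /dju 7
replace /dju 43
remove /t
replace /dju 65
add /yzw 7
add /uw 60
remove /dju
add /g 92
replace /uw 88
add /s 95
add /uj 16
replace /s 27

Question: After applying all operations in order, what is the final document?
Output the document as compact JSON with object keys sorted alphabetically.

After op 1 (add /hdr 8): {"g":5,"hdr":8,"t":99}
After op 2 (replace /t 94): {"g":5,"hdr":8,"t":94}
After op 3 (replace /t 3): {"g":5,"hdr":8,"t":3}
After op 4 (replace /t 96): {"g":5,"hdr":8,"t":96}
After op 5 (add /dju 7): {"dju":7,"g":5,"hdr":8,"t":96}
After op 6 (replace /dju 43): {"dju":43,"g":5,"hdr":8,"t":96}
After op 7 (remove /t): {"dju":43,"g":5,"hdr":8}
After op 8 (replace /dju 65): {"dju":65,"g":5,"hdr":8}
After op 9 (add /yzw 7): {"dju":65,"g":5,"hdr":8,"yzw":7}
After op 10 (add /uw 60): {"dju":65,"g":5,"hdr":8,"uw":60,"yzw":7}
After op 11 (remove /dju): {"g":5,"hdr":8,"uw":60,"yzw":7}
After op 12 (add /g 92): {"g":92,"hdr":8,"uw":60,"yzw":7}
After op 13 (replace /uw 88): {"g":92,"hdr":8,"uw":88,"yzw":7}
After op 14 (add /s 95): {"g":92,"hdr":8,"s":95,"uw":88,"yzw":7}
After op 15 (add /uj 16): {"g":92,"hdr":8,"s":95,"uj":16,"uw":88,"yzw":7}
After op 16 (replace /s 27): {"g":92,"hdr":8,"s":27,"uj":16,"uw":88,"yzw":7}

Answer: {"g":92,"hdr":8,"s":27,"uj":16,"uw":88,"yzw":7}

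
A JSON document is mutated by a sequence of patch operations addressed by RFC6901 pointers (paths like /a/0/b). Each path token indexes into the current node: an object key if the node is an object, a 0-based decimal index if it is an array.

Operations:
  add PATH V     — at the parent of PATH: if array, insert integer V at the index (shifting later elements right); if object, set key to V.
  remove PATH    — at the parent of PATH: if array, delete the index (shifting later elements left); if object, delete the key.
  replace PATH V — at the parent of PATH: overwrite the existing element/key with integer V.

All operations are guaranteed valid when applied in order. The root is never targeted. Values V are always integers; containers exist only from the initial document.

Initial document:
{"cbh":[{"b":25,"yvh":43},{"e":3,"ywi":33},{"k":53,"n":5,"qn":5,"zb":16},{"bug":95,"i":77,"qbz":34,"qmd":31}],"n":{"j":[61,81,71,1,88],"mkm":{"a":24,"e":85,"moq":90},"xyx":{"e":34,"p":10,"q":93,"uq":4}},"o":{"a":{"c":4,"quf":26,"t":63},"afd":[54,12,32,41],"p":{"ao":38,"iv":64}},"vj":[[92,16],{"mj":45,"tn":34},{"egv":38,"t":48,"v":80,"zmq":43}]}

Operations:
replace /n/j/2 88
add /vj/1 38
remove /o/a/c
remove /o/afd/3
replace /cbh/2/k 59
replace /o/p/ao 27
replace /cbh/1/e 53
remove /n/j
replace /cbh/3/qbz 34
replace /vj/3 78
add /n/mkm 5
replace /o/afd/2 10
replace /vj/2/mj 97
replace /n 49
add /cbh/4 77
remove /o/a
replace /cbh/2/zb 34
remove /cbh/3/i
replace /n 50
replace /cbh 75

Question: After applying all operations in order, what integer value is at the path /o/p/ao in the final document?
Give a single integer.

Answer: 27

Derivation:
After op 1 (replace /n/j/2 88): {"cbh":[{"b":25,"yvh":43},{"e":3,"ywi":33},{"k":53,"n":5,"qn":5,"zb":16},{"bug":95,"i":77,"qbz":34,"qmd":31}],"n":{"j":[61,81,88,1,88],"mkm":{"a":24,"e":85,"moq":90},"xyx":{"e":34,"p":10,"q":93,"uq":4}},"o":{"a":{"c":4,"quf":26,"t":63},"afd":[54,12,32,41],"p":{"ao":38,"iv":64}},"vj":[[92,16],{"mj":45,"tn":34},{"egv":38,"t":48,"v":80,"zmq":43}]}
After op 2 (add /vj/1 38): {"cbh":[{"b":25,"yvh":43},{"e":3,"ywi":33},{"k":53,"n":5,"qn":5,"zb":16},{"bug":95,"i":77,"qbz":34,"qmd":31}],"n":{"j":[61,81,88,1,88],"mkm":{"a":24,"e":85,"moq":90},"xyx":{"e":34,"p":10,"q":93,"uq":4}},"o":{"a":{"c":4,"quf":26,"t":63},"afd":[54,12,32,41],"p":{"ao":38,"iv":64}},"vj":[[92,16],38,{"mj":45,"tn":34},{"egv":38,"t":48,"v":80,"zmq":43}]}
After op 3 (remove /o/a/c): {"cbh":[{"b":25,"yvh":43},{"e":3,"ywi":33},{"k":53,"n":5,"qn":5,"zb":16},{"bug":95,"i":77,"qbz":34,"qmd":31}],"n":{"j":[61,81,88,1,88],"mkm":{"a":24,"e":85,"moq":90},"xyx":{"e":34,"p":10,"q":93,"uq":4}},"o":{"a":{"quf":26,"t":63},"afd":[54,12,32,41],"p":{"ao":38,"iv":64}},"vj":[[92,16],38,{"mj":45,"tn":34},{"egv":38,"t":48,"v":80,"zmq":43}]}
After op 4 (remove /o/afd/3): {"cbh":[{"b":25,"yvh":43},{"e":3,"ywi":33},{"k":53,"n":5,"qn":5,"zb":16},{"bug":95,"i":77,"qbz":34,"qmd":31}],"n":{"j":[61,81,88,1,88],"mkm":{"a":24,"e":85,"moq":90},"xyx":{"e":34,"p":10,"q":93,"uq":4}},"o":{"a":{"quf":26,"t":63},"afd":[54,12,32],"p":{"ao":38,"iv":64}},"vj":[[92,16],38,{"mj":45,"tn":34},{"egv":38,"t":48,"v":80,"zmq":43}]}
After op 5 (replace /cbh/2/k 59): {"cbh":[{"b":25,"yvh":43},{"e":3,"ywi":33},{"k":59,"n":5,"qn":5,"zb":16},{"bug":95,"i":77,"qbz":34,"qmd":31}],"n":{"j":[61,81,88,1,88],"mkm":{"a":24,"e":85,"moq":90},"xyx":{"e":34,"p":10,"q":93,"uq":4}},"o":{"a":{"quf":26,"t":63},"afd":[54,12,32],"p":{"ao":38,"iv":64}},"vj":[[92,16],38,{"mj":45,"tn":34},{"egv":38,"t":48,"v":80,"zmq":43}]}
After op 6 (replace /o/p/ao 27): {"cbh":[{"b":25,"yvh":43},{"e":3,"ywi":33},{"k":59,"n":5,"qn":5,"zb":16},{"bug":95,"i":77,"qbz":34,"qmd":31}],"n":{"j":[61,81,88,1,88],"mkm":{"a":24,"e":85,"moq":90},"xyx":{"e":34,"p":10,"q":93,"uq":4}},"o":{"a":{"quf":26,"t":63},"afd":[54,12,32],"p":{"ao":27,"iv":64}},"vj":[[92,16],38,{"mj":45,"tn":34},{"egv":38,"t":48,"v":80,"zmq":43}]}
After op 7 (replace /cbh/1/e 53): {"cbh":[{"b":25,"yvh":43},{"e":53,"ywi":33},{"k":59,"n":5,"qn":5,"zb":16},{"bug":95,"i":77,"qbz":34,"qmd":31}],"n":{"j":[61,81,88,1,88],"mkm":{"a":24,"e":85,"moq":90},"xyx":{"e":34,"p":10,"q":93,"uq":4}},"o":{"a":{"quf":26,"t":63},"afd":[54,12,32],"p":{"ao":27,"iv":64}},"vj":[[92,16],38,{"mj":45,"tn":34},{"egv":38,"t":48,"v":80,"zmq":43}]}
After op 8 (remove /n/j): {"cbh":[{"b":25,"yvh":43},{"e":53,"ywi":33},{"k":59,"n":5,"qn":5,"zb":16},{"bug":95,"i":77,"qbz":34,"qmd":31}],"n":{"mkm":{"a":24,"e":85,"moq":90},"xyx":{"e":34,"p":10,"q":93,"uq":4}},"o":{"a":{"quf":26,"t":63},"afd":[54,12,32],"p":{"ao":27,"iv":64}},"vj":[[92,16],38,{"mj":45,"tn":34},{"egv":38,"t":48,"v":80,"zmq":43}]}
After op 9 (replace /cbh/3/qbz 34): {"cbh":[{"b":25,"yvh":43},{"e":53,"ywi":33},{"k":59,"n":5,"qn":5,"zb":16},{"bug":95,"i":77,"qbz":34,"qmd":31}],"n":{"mkm":{"a":24,"e":85,"moq":90},"xyx":{"e":34,"p":10,"q":93,"uq":4}},"o":{"a":{"quf":26,"t":63},"afd":[54,12,32],"p":{"ao":27,"iv":64}},"vj":[[92,16],38,{"mj":45,"tn":34},{"egv":38,"t":48,"v":80,"zmq":43}]}
After op 10 (replace /vj/3 78): {"cbh":[{"b":25,"yvh":43},{"e":53,"ywi":33},{"k":59,"n":5,"qn":5,"zb":16},{"bug":95,"i":77,"qbz":34,"qmd":31}],"n":{"mkm":{"a":24,"e":85,"moq":90},"xyx":{"e":34,"p":10,"q":93,"uq":4}},"o":{"a":{"quf":26,"t":63},"afd":[54,12,32],"p":{"ao":27,"iv":64}},"vj":[[92,16],38,{"mj":45,"tn":34},78]}
After op 11 (add /n/mkm 5): {"cbh":[{"b":25,"yvh":43},{"e":53,"ywi":33},{"k":59,"n":5,"qn":5,"zb":16},{"bug":95,"i":77,"qbz":34,"qmd":31}],"n":{"mkm":5,"xyx":{"e":34,"p":10,"q":93,"uq":4}},"o":{"a":{"quf":26,"t":63},"afd":[54,12,32],"p":{"ao":27,"iv":64}},"vj":[[92,16],38,{"mj":45,"tn":34},78]}
After op 12 (replace /o/afd/2 10): {"cbh":[{"b":25,"yvh":43},{"e":53,"ywi":33},{"k":59,"n":5,"qn":5,"zb":16},{"bug":95,"i":77,"qbz":34,"qmd":31}],"n":{"mkm":5,"xyx":{"e":34,"p":10,"q":93,"uq":4}},"o":{"a":{"quf":26,"t":63},"afd":[54,12,10],"p":{"ao":27,"iv":64}},"vj":[[92,16],38,{"mj":45,"tn":34},78]}
After op 13 (replace /vj/2/mj 97): {"cbh":[{"b":25,"yvh":43},{"e":53,"ywi":33},{"k":59,"n":5,"qn":5,"zb":16},{"bug":95,"i":77,"qbz":34,"qmd":31}],"n":{"mkm":5,"xyx":{"e":34,"p":10,"q":93,"uq":4}},"o":{"a":{"quf":26,"t":63},"afd":[54,12,10],"p":{"ao":27,"iv":64}},"vj":[[92,16],38,{"mj":97,"tn":34},78]}
After op 14 (replace /n 49): {"cbh":[{"b":25,"yvh":43},{"e":53,"ywi":33},{"k":59,"n":5,"qn":5,"zb":16},{"bug":95,"i":77,"qbz":34,"qmd":31}],"n":49,"o":{"a":{"quf":26,"t":63},"afd":[54,12,10],"p":{"ao":27,"iv":64}},"vj":[[92,16],38,{"mj":97,"tn":34},78]}
After op 15 (add /cbh/4 77): {"cbh":[{"b":25,"yvh":43},{"e":53,"ywi":33},{"k":59,"n":5,"qn":5,"zb":16},{"bug":95,"i":77,"qbz":34,"qmd":31},77],"n":49,"o":{"a":{"quf":26,"t":63},"afd":[54,12,10],"p":{"ao":27,"iv":64}},"vj":[[92,16],38,{"mj":97,"tn":34},78]}
After op 16 (remove /o/a): {"cbh":[{"b":25,"yvh":43},{"e":53,"ywi":33},{"k":59,"n":5,"qn":5,"zb":16},{"bug":95,"i":77,"qbz":34,"qmd":31},77],"n":49,"o":{"afd":[54,12,10],"p":{"ao":27,"iv":64}},"vj":[[92,16],38,{"mj":97,"tn":34},78]}
After op 17 (replace /cbh/2/zb 34): {"cbh":[{"b":25,"yvh":43},{"e":53,"ywi":33},{"k":59,"n":5,"qn":5,"zb":34},{"bug":95,"i":77,"qbz":34,"qmd":31},77],"n":49,"o":{"afd":[54,12,10],"p":{"ao":27,"iv":64}},"vj":[[92,16],38,{"mj":97,"tn":34},78]}
After op 18 (remove /cbh/3/i): {"cbh":[{"b":25,"yvh":43},{"e":53,"ywi":33},{"k":59,"n":5,"qn":5,"zb":34},{"bug":95,"qbz":34,"qmd":31},77],"n":49,"o":{"afd":[54,12,10],"p":{"ao":27,"iv":64}},"vj":[[92,16],38,{"mj":97,"tn":34},78]}
After op 19 (replace /n 50): {"cbh":[{"b":25,"yvh":43},{"e":53,"ywi":33},{"k":59,"n":5,"qn":5,"zb":34},{"bug":95,"qbz":34,"qmd":31},77],"n":50,"o":{"afd":[54,12,10],"p":{"ao":27,"iv":64}},"vj":[[92,16],38,{"mj":97,"tn":34},78]}
After op 20 (replace /cbh 75): {"cbh":75,"n":50,"o":{"afd":[54,12,10],"p":{"ao":27,"iv":64}},"vj":[[92,16],38,{"mj":97,"tn":34},78]}
Value at /o/p/ao: 27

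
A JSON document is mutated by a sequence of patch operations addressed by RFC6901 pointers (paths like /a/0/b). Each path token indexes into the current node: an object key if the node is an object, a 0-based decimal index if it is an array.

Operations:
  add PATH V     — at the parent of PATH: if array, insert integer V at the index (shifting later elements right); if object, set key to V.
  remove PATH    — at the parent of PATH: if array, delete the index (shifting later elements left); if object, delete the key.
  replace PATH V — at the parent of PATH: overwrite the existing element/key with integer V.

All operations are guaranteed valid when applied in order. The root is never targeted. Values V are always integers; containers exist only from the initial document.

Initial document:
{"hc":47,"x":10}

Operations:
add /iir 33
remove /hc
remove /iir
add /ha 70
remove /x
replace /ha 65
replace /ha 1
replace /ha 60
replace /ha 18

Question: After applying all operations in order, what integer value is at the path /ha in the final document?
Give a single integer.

After op 1 (add /iir 33): {"hc":47,"iir":33,"x":10}
After op 2 (remove /hc): {"iir":33,"x":10}
After op 3 (remove /iir): {"x":10}
After op 4 (add /ha 70): {"ha":70,"x":10}
After op 5 (remove /x): {"ha":70}
After op 6 (replace /ha 65): {"ha":65}
After op 7 (replace /ha 1): {"ha":1}
After op 8 (replace /ha 60): {"ha":60}
After op 9 (replace /ha 18): {"ha":18}
Value at /ha: 18

Answer: 18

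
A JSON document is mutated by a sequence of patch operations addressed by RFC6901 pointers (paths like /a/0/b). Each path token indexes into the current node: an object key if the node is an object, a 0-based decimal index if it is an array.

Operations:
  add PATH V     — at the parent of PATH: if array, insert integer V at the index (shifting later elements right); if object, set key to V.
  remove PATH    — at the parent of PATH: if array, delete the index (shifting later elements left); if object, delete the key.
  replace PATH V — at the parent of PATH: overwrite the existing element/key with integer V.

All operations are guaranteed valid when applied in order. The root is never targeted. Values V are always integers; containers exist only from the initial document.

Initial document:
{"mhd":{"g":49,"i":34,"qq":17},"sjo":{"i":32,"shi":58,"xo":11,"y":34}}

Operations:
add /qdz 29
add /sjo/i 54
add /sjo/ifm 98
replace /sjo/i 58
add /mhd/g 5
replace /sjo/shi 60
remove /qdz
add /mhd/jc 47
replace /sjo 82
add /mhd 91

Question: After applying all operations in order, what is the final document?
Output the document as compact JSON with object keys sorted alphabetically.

After op 1 (add /qdz 29): {"mhd":{"g":49,"i":34,"qq":17},"qdz":29,"sjo":{"i":32,"shi":58,"xo":11,"y":34}}
After op 2 (add /sjo/i 54): {"mhd":{"g":49,"i":34,"qq":17},"qdz":29,"sjo":{"i":54,"shi":58,"xo":11,"y":34}}
After op 3 (add /sjo/ifm 98): {"mhd":{"g":49,"i":34,"qq":17},"qdz":29,"sjo":{"i":54,"ifm":98,"shi":58,"xo":11,"y":34}}
After op 4 (replace /sjo/i 58): {"mhd":{"g":49,"i":34,"qq":17},"qdz":29,"sjo":{"i":58,"ifm":98,"shi":58,"xo":11,"y":34}}
After op 5 (add /mhd/g 5): {"mhd":{"g":5,"i":34,"qq":17},"qdz":29,"sjo":{"i":58,"ifm":98,"shi":58,"xo":11,"y":34}}
After op 6 (replace /sjo/shi 60): {"mhd":{"g":5,"i":34,"qq":17},"qdz":29,"sjo":{"i":58,"ifm":98,"shi":60,"xo":11,"y":34}}
After op 7 (remove /qdz): {"mhd":{"g":5,"i":34,"qq":17},"sjo":{"i":58,"ifm":98,"shi":60,"xo":11,"y":34}}
After op 8 (add /mhd/jc 47): {"mhd":{"g":5,"i":34,"jc":47,"qq":17},"sjo":{"i":58,"ifm":98,"shi":60,"xo":11,"y":34}}
After op 9 (replace /sjo 82): {"mhd":{"g":5,"i":34,"jc":47,"qq":17},"sjo":82}
After op 10 (add /mhd 91): {"mhd":91,"sjo":82}

Answer: {"mhd":91,"sjo":82}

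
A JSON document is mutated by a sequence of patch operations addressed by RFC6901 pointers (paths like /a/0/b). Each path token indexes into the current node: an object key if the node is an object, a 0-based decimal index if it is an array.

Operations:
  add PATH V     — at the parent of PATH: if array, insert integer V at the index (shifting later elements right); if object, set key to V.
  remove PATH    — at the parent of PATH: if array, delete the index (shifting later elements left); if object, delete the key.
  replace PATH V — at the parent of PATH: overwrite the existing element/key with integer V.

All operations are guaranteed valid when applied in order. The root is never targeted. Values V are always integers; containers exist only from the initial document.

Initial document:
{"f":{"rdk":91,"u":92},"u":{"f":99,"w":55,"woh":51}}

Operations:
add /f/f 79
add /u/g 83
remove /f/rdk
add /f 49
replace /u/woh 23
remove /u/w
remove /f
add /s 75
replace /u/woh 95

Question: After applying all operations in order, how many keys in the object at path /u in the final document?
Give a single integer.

After op 1 (add /f/f 79): {"f":{"f":79,"rdk":91,"u":92},"u":{"f":99,"w":55,"woh":51}}
After op 2 (add /u/g 83): {"f":{"f":79,"rdk":91,"u":92},"u":{"f":99,"g":83,"w":55,"woh":51}}
After op 3 (remove /f/rdk): {"f":{"f":79,"u":92},"u":{"f":99,"g":83,"w":55,"woh":51}}
After op 4 (add /f 49): {"f":49,"u":{"f":99,"g":83,"w":55,"woh":51}}
After op 5 (replace /u/woh 23): {"f":49,"u":{"f":99,"g":83,"w":55,"woh":23}}
After op 6 (remove /u/w): {"f":49,"u":{"f":99,"g":83,"woh":23}}
After op 7 (remove /f): {"u":{"f":99,"g":83,"woh":23}}
After op 8 (add /s 75): {"s":75,"u":{"f":99,"g":83,"woh":23}}
After op 9 (replace /u/woh 95): {"s":75,"u":{"f":99,"g":83,"woh":95}}
Size at path /u: 3

Answer: 3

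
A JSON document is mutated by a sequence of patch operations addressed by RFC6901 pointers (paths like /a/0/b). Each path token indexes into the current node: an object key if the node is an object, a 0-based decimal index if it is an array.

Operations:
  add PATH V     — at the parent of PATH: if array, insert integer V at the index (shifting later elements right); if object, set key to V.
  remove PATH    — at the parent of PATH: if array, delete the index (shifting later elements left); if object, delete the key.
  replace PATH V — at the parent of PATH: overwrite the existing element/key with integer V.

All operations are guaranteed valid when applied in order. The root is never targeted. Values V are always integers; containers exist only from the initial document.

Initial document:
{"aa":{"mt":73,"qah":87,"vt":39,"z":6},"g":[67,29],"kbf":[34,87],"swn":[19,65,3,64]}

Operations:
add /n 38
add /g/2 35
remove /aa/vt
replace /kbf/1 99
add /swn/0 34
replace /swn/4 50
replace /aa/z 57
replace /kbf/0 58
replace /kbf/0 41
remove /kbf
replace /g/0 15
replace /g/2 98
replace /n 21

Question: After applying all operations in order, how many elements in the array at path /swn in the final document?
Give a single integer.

After op 1 (add /n 38): {"aa":{"mt":73,"qah":87,"vt":39,"z":6},"g":[67,29],"kbf":[34,87],"n":38,"swn":[19,65,3,64]}
After op 2 (add /g/2 35): {"aa":{"mt":73,"qah":87,"vt":39,"z":6},"g":[67,29,35],"kbf":[34,87],"n":38,"swn":[19,65,3,64]}
After op 3 (remove /aa/vt): {"aa":{"mt":73,"qah":87,"z":6},"g":[67,29,35],"kbf":[34,87],"n":38,"swn":[19,65,3,64]}
After op 4 (replace /kbf/1 99): {"aa":{"mt":73,"qah":87,"z":6},"g":[67,29,35],"kbf":[34,99],"n":38,"swn":[19,65,3,64]}
After op 5 (add /swn/0 34): {"aa":{"mt":73,"qah":87,"z":6},"g":[67,29,35],"kbf":[34,99],"n":38,"swn":[34,19,65,3,64]}
After op 6 (replace /swn/4 50): {"aa":{"mt":73,"qah":87,"z":6},"g":[67,29,35],"kbf":[34,99],"n":38,"swn":[34,19,65,3,50]}
After op 7 (replace /aa/z 57): {"aa":{"mt":73,"qah":87,"z":57},"g":[67,29,35],"kbf":[34,99],"n":38,"swn":[34,19,65,3,50]}
After op 8 (replace /kbf/0 58): {"aa":{"mt":73,"qah":87,"z":57},"g":[67,29,35],"kbf":[58,99],"n":38,"swn":[34,19,65,3,50]}
After op 9 (replace /kbf/0 41): {"aa":{"mt":73,"qah":87,"z":57},"g":[67,29,35],"kbf":[41,99],"n":38,"swn":[34,19,65,3,50]}
After op 10 (remove /kbf): {"aa":{"mt":73,"qah":87,"z":57},"g":[67,29,35],"n":38,"swn":[34,19,65,3,50]}
After op 11 (replace /g/0 15): {"aa":{"mt":73,"qah":87,"z":57},"g":[15,29,35],"n":38,"swn":[34,19,65,3,50]}
After op 12 (replace /g/2 98): {"aa":{"mt":73,"qah":87,"z":57},"g":[15,29,98],"n":38,"swn":[34,19,65,3,50]}
After op 13 (replace /n 21): {"aa":{"mt":73,"qah":87,"z":57},"g":[15,29,98],"n":21,"swn":[34,19,65,3,50]}
Size at path /swn: 5

Answer: 5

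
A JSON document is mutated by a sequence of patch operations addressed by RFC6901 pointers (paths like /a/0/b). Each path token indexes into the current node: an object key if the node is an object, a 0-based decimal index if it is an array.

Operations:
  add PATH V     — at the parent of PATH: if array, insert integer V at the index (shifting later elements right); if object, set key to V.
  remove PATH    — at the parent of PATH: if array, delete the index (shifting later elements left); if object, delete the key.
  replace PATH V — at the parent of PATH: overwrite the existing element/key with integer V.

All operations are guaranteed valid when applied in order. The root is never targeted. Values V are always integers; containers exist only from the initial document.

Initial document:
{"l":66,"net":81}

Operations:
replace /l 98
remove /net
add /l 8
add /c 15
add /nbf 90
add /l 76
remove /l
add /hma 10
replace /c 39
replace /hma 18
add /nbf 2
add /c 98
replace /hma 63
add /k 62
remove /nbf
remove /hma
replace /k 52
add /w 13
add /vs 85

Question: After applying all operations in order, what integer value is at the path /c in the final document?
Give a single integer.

Answer: 98

Derivation:
After op 1 (replace /l 98): {"l":98,"net":81}
After op 2 (remove /net): {"l":98}
After op 3 (add /l 8): {"l":8}
After op 4 (add /c 15): {"c":15,"l":8}
After op 5 (add /nbf 90): {"c":15,"l":8,"nbf":90}
After op 6 (add /l 76): {"c":15,"l":76,"nbf":90}
After op 7 (remove /l): {"c":15,"nbf":90}
After op 8 (add /hma 10): {"c":15,"hma":10,"nbf":90}
After op 9 (replace /c 39): {"c":39,"hma":10,"nbf":90}
After op 10 (replace /hma 18): {"c":39,"hma":18,"nbf":90}
After op 11 (add /nbf 2): {"c":39,"hma":18,"nbf":2}
After op 12 (add /c 98): {"c":98,"hma":18,"nbf":2}
After op 13 (replace /hma 63): {"c":98,"hma":63,"nbf":2}
After op 14 (add /k 62): {"c":98,"hma":63,"k":62,"nbf":2}
After op 15 (remove /nbf): {"c":98,"hma":63,"k":62}
After op 16 (remove /hma): {"c":98,"k":62}
After op 17 (replace /k 52): {"c":98,"k":52}
After op 18 (add /w 13): {"c":98,"k":52,"w":13}
After op 19 (add /vs 85): {"c":98,"k":52,"vs":85,"w":13}
Value at /c: 98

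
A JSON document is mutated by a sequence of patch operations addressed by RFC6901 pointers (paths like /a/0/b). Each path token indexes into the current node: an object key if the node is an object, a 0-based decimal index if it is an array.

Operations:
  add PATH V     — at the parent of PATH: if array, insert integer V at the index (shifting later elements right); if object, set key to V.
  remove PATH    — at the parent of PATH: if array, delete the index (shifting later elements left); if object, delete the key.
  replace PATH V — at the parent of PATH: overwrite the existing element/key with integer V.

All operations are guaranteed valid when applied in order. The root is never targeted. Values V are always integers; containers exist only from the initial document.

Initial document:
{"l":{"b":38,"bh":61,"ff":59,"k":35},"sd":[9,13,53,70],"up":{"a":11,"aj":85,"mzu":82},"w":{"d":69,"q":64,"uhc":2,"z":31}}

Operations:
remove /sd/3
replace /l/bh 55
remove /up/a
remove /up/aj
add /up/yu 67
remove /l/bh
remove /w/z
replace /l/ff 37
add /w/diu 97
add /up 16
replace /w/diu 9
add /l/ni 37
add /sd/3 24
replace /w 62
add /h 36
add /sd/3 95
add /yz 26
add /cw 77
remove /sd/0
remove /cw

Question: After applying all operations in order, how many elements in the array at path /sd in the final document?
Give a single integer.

After op 1 (remove /sd/3): {"l":{"b":38,"bh":61,"ff":59,"k":35},"sd":[9,13,53],"up":{"a":11,"aj":85,"mzu":82},"w":{"d":69,"q":64,"uhc":2,"z":31}}
After op 2 (replace /l/bh 55): {"l":{"b":38,"bh":55,"ff":59,"k":35},"sd":[9,13,53],"up":{"a":11,"aj":85,"mzu":82},"w":{"d":69,"q":64,"uhc":2,"z":31}}
After op 3 (remove /up/a): {"l":{"b":38,"bh":55,"ff":59,"k":35},"sd":[9,13,53],"up":{"aj":85,"mzu":82},"w":{"d":69,"q":64,"uhc":2,"z":31}}
After op 4 (remove /up/aj): {"l":{"b":38,"bh":55,"ff":59,"k":35},"sd":[9,13,53],"up":{"mzu":82},"w":{"d":69,"q":64,"uhc":2,"z":31}}
After op 5 (add /up/yu 67): {"l":{"b":38,"bh":55,"ff":59,"k":35},"sd":[9,13,53],"up":{"mzu":82,"yu":67},"w":{"d":69,"q":64,"uhc":2,"z":31}}
After op 6 (remove /l/bh): {"l":{"b":38,"ff":59,"k":35},"sd":[9,13,53],"up":{"mzu":82,"yu":67},"w":{"d":69,"q":64,"uhc":2,"z":31}}
After op 7 (remove /w/z): {"l":{"b":38,"ff":59,"k":35},"sd":[9,13,53],"up":{"mzu":82,"yu":67},"w":{"d":69,"q":64,"uhc":2}}
After op 8 (replace /l/ff 37): {"l":{"b":38,"ff":37,"k":35},"sd":[9,13,53],"up":{"mzu":82,"yu":67},"w":{"d":69,"q":64,"uhc":2}}
After op 9 (add /w/diu 97): {"l":{"b":38,"ff":37,"k":35},"sd":[9,13,53],"up":{"mzu":82,"yu":67},"w":{"d":69,"diu":97,"q":64,"uhc":2}}
After op 10 (add /up 16): {"l":{"b":38,"ff":37,"k":35},"sd":[9,13,53],"up":16,"w":{"d":69,"diu":97,"q":64,"uhc":2}}
After op 11 (replace /w/diu 9): {"l":{"b":38,"ff":37,"k":35},"sd":[9,13,53],"up":16,"w":{"d":69,"diu":9,"q":64,"uhc":2}}
After op 12 (add /l/ni 37): {"l":{"b":38,"ff":37,"k":35,"ni":37},"sd":[9,13,53],"up":16,"w":{"d":69,"diu":9,"q":64,"uhc":2}}
After op 13 (add /sd/3 24): {"l":{"b":38,"ff":37,"k":35,"ni":37},"sd":[9,13,53,24],"up":16,"w":{"d":69,"diu":9,"q":64,"uhc":2}}
After op 14 (replace /w 62): {"l":{"b":38,"ff":37,"k":35,"ni":37},"sd":[9,13,53,24],"up":16,"w":62}
After op 15 (add /h 36): {"h":36,"l":{"b":38,"ff":37,"k":35,"ni":37},"sd":[9,13,53,24],"up":16,"w":62}
After op 16 (add /sd/3 95): {"h":36,"l":{"b":38,"ff":37,"k":35,"ni":37},"sd":[9,13,53,95,24],"up":16,"w":62}
After op 17 (add /yz 26): {"h":36,"l":{"b":38,"ff":37,"k":35,"ni":37},"sd":[9,13,53,95,24],"up":16,"w":62,"yz":26}
After op 18 (add /cw 77): {"cw":77,"h":36,"l":{"b":38,"ff":37,"k":35,"ni":37},"sd":[9,13,53,95,24],"up":16,"w":62,"yz":26}
After op 19 (remove /sd/0): {"cw":77,"h":36,"l":{"b":38,"ff":37,"k":35,"ni":37},"sd":[13,53,95,24],"up":16,"w":62,"yz":26}
After op 20 (remove /cw): {"h":36,"l":{"b":38,"ff":37,"k":35,"ni":37},"sd":[13,53,95,24],"up":16,"w":62,"yz":26}
Size at path /sd: 4

Answer: 4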